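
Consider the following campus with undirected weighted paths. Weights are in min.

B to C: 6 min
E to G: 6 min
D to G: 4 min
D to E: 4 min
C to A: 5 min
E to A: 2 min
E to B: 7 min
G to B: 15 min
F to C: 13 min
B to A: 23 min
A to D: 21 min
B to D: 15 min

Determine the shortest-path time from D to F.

24 min

Running Dijkstra from D:
D: 0
E: 4  (via D)
G: 4  (via D)
A: 6  (via E)
B: 11  (via E)
C: 11  (via A)
F: 24  (via C)
Shortest route: D–E–A–C–F = 24 min.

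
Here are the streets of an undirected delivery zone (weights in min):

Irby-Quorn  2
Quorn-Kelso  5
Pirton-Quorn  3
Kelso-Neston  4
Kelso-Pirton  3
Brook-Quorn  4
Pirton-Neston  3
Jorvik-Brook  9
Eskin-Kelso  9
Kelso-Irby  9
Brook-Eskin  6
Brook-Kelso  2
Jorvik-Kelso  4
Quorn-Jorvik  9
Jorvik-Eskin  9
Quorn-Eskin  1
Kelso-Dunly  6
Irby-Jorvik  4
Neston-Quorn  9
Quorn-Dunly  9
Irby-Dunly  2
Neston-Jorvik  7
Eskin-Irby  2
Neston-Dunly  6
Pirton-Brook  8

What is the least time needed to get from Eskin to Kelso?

6 min

Candidate routes:
Eskin → Quorn → Kelso: 1+5 = 6
Eskin → Quorn → Brook → Kelso: 1+4+2 = 7
Cheapest is Eskin → Quorn → Kelso at 6 min.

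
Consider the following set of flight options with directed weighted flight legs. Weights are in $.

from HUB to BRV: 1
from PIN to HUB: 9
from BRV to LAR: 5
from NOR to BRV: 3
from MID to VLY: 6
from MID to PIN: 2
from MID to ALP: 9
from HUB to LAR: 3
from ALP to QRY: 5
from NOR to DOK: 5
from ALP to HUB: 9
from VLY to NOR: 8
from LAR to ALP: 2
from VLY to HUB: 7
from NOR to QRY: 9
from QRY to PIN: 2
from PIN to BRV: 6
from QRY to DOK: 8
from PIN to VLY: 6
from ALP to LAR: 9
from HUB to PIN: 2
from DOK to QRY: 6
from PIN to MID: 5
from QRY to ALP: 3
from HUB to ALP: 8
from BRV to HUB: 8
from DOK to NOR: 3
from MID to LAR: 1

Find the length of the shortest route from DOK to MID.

Shortest distances from DOK:
DOK: 0
NOR: 3  (via DOK)
QRY: 6  (via DOK)
BRV: 6  (via NOR)
PIN: 8  (via QRY)
ALP: 9  (via QRY)
LAR: 11  (via BRV)
MID: 13  (via PIN)
Shortest route: DOK → QRY → PIN → MID = $13.

$13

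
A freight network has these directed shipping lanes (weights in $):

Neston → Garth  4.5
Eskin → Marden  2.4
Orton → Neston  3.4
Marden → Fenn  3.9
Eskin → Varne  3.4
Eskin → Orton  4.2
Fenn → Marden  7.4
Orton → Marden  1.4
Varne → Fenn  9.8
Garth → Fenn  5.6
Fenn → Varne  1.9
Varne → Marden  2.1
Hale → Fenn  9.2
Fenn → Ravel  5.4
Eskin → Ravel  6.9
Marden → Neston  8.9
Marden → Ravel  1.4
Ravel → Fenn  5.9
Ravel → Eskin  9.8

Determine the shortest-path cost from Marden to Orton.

$15.4

Candidate routes:
Marden–Neston–Garth–Fenn–Ravel–Eskin–Orton: 8.9+4.5+5.6+5.4+9.8+4.2 = 38.4
Marden–Fenn–Ravel–Eskin–Orton: 3.9+5.4+9.8+4.2 = 23.3
Marden–Ravel–Eskin–Orton: 1.4+9.8+4.2 = 15.4
Cheapest is Marden–Ravel–Eskin–Orton at $15.4.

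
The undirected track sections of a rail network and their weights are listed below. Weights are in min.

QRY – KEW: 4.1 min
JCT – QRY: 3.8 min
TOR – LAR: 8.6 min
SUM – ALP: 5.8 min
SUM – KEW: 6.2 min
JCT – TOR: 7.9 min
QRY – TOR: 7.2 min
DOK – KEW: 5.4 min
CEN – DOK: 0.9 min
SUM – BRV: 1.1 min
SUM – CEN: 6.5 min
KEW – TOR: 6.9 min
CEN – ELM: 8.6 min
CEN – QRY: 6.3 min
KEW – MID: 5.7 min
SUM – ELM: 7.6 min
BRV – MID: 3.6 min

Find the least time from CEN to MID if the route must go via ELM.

20.9 min

Shortest CEN→ELM: CEN–ELM = 8.6
Shortest ELM→MID: ELM–SUM–BRV–MID = 12.3
Total via ELM: 8.6 + 12.3 = 20.9 min.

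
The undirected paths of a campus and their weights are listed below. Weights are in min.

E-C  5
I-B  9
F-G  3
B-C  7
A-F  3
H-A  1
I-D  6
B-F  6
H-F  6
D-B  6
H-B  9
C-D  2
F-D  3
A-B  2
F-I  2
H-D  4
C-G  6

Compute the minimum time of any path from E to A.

Shortest distances from E:
E: 0
C: 5  (via E)
D: 7  (via C)
F: 10  (via D)
G: 11  (via C)
H: 11  (via D)
A: 12  (via H)
Shortest route: E → C → D → H → A = 12 min.

12 min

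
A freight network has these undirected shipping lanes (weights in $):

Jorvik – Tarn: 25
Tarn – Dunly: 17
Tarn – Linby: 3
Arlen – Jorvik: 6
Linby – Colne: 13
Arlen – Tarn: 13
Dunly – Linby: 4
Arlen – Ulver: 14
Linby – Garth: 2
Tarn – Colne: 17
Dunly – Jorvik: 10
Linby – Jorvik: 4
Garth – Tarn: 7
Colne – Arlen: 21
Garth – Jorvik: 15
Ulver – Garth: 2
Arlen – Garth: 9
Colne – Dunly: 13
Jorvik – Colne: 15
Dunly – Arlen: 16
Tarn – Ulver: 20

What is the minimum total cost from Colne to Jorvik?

$15

Enumerating some paths:
Colne–Linby–Jorvik: 13+4 = 17
Colne–Dunly–Linby–Jorvik: 13+4+4 = 21
Colne–Jorvik: 15 = 15
The minimum is $15 via Colne–Jorvik.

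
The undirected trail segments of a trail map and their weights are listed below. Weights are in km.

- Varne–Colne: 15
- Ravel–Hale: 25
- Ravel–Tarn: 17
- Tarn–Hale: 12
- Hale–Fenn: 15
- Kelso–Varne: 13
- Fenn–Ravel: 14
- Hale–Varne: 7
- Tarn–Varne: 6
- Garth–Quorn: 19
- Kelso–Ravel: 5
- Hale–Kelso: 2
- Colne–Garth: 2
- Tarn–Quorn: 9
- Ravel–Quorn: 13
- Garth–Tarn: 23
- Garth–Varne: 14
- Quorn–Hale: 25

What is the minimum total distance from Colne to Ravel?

29 km

Settle nodes by increasing distance from Colne:
Colne: 0
Garth: 2  (via Colne)
Varne: 15  (via Colne)
Tarn: 21  (via Varne)
Quorn: 21  (via Garth)
Hale: 22  (via Varne)
Kelso: 24  (via Hale)
Ravel: 29  (via Kelso)
Shortest route: Colne–Varne–Hale–Kelso–Ravel = 29 km.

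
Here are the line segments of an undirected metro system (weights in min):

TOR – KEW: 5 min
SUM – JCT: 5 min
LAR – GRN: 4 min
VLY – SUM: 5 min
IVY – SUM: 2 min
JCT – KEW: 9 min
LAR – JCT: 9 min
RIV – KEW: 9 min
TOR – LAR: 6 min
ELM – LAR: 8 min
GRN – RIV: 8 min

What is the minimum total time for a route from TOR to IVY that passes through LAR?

22 min

Shortest TOR→LAR: TOR → LAR = 6
Best LAR to IVY: LAR → JCT → SUM → IVY costing 16
Total via LAR: 6 + 16 = 22 min.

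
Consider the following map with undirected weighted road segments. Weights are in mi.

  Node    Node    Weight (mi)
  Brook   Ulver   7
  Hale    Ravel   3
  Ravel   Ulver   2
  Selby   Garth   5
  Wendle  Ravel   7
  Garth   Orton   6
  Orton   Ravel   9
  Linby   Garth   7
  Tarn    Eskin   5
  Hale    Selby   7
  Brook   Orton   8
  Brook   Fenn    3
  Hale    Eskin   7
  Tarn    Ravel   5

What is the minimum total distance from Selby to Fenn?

22 mi

Shortest distances from Selby:
Selby: 0
Garth: 5  (via Selby)
Hale: 7  (via Selby)
Ravel: 10  (via Hale)
Orton: 11  (via Garth)
Ulver: 12  (via Ravel)
Linby: 12  (via Garth)
Eskin: 14  (via Hale)
Tarn: 15  (via Ravel)
Wendle: 17  (via Ravel)
Brook: 19  (via Orton)
Fenn: 22  (via Brook)
Shortest route: Selby–Garth–Orton–Brook–Fenn = 22 mi.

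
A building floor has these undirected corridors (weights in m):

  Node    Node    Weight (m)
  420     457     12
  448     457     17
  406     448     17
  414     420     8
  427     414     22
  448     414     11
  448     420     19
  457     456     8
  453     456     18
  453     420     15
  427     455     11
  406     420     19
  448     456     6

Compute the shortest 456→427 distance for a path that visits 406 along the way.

72 m

Shortest 456→406: 456–448–406 = 23
Best 406 to 427: 406–420–414–427 costing 49
Total via 406: 23 + 49 = 72 m.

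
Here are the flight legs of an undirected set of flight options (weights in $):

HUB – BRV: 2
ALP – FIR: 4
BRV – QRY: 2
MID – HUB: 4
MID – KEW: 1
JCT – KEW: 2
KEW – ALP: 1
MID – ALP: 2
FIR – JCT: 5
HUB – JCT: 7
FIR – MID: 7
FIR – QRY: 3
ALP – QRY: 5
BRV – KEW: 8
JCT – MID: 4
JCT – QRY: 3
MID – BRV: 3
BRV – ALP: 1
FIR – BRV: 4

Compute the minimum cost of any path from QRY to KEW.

Settle nodes by increasing distance from QRY:
QRY: 0
BRV: 2  (via QRY)
FIR: 3  (via QRY)
ALP: 3  (via BRV)
JCT: 3  (via QRY)
HUB: 4  (via BRV)
KEW: 4  (via ALP)
Shortest route: QRY–BRV–ALP–KEW = $4.

$4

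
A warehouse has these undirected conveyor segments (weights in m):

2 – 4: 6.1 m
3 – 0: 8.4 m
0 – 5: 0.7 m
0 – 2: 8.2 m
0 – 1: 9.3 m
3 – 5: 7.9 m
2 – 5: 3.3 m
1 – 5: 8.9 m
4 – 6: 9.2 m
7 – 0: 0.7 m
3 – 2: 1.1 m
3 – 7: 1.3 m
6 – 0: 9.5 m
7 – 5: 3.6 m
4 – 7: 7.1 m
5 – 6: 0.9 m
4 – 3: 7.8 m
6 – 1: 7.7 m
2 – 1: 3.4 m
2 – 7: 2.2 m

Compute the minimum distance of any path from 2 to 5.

3.3 m

Candidate routes:
2 → 5: 3.3 = 3.3
2 → 7 → 0 → 5: 2.2+0.7+0.7 = 3.6
Cheapest is 2 → 5 at 3.3 m.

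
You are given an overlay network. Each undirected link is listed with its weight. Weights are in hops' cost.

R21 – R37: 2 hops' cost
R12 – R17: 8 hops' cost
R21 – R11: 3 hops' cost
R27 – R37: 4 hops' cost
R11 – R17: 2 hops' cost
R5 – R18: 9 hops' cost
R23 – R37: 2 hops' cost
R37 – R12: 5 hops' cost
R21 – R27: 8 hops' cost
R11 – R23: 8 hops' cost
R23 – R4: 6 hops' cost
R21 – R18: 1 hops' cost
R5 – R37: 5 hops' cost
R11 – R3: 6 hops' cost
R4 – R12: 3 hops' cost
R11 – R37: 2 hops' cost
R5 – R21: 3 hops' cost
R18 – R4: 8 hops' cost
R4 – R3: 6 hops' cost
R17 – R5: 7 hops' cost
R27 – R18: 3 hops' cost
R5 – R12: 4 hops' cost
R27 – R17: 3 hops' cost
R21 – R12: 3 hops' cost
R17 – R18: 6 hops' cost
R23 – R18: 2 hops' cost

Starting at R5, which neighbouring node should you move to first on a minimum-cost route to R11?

R21

Candidate routes:
R5–R21–R37–R11: 3+2+2 = 7
R5–R21–R11: 3+3 = 6
The minimum is 6 hops' cost via R5–R21–R11.
So from R5 the first move is to R21.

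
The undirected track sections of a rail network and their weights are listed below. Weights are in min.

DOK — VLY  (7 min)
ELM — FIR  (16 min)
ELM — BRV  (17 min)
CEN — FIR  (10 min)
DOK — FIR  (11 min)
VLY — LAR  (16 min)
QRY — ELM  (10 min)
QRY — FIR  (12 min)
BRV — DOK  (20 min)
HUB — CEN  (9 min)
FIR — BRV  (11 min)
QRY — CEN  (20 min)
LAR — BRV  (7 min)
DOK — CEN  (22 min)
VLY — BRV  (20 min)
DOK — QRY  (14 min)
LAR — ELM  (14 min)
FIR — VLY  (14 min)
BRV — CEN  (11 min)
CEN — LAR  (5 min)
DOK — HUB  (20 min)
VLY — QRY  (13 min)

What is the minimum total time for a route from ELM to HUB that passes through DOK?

44 min

Best ELM to DOK: ELM → QRY → DOK costing 24
Best DOK to HUB: DOK → HUB costing 20
Total via DOK: 24 + 20 = 44 min.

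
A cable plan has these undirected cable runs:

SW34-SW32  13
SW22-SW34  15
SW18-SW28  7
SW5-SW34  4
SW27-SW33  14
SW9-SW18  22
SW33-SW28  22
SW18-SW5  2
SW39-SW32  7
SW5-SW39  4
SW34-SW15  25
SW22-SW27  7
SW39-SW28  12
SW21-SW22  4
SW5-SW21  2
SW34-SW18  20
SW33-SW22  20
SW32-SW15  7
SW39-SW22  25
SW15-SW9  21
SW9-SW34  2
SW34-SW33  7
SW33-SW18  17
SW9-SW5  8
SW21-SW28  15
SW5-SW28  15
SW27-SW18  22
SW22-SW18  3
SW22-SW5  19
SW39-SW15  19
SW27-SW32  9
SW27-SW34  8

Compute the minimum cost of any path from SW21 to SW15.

Candidate routes:
SW21–SW5–SW39–SW15: 2+4+19 = 25
SW21–SW5–SW39–SW32–SW15: 2+4+7+7 = 20
SW21–SW22–SW27–SW32–SW15: 4+7+9+7 = 27
SW21–SW5–SW34–SW32–SW15: 2+4+13+7 = 26
Cheapest is SW21–SW5–SW39–SW32–SW15 at 20.

20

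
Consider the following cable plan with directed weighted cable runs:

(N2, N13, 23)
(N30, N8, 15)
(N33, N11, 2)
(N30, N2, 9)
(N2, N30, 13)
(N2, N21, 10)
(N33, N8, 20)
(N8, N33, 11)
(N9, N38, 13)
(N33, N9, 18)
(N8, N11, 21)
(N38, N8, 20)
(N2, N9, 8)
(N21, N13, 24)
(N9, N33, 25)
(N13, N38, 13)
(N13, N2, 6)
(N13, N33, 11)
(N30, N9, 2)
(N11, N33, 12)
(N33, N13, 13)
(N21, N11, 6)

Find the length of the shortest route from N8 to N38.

Shortest distances from N8:
N8: 0
N33: 11  (via N8)
N11: 13  (via N33)
N13: 24  (via N33)
N9: 29  (via N33)
N2: 30  (via N13)
N38: 37  (via N13)
Shortest route: N8 → N33 → N13 → N38 = 37.

37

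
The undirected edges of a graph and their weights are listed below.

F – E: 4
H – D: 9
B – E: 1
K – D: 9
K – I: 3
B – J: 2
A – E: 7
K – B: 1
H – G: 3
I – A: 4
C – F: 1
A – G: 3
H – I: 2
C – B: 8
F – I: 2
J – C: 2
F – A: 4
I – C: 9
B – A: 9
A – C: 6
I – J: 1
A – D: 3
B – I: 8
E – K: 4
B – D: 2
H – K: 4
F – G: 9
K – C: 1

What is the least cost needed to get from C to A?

Compare a few routes:
C - A: 6 = 6
C - F - A: 1+4 = 5
The minimum is 5 via C - F - A.

5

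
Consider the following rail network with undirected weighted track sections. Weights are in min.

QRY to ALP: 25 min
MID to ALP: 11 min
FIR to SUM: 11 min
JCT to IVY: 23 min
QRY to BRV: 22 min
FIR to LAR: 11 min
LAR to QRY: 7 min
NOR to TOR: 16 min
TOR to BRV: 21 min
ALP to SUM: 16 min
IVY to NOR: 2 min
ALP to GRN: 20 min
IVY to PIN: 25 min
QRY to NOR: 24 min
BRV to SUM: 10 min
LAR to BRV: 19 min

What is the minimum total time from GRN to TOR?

Candidate routes:
GRN → ALP → QRY → NOR → TOR: 20+25+24+16 = 85
GRN → ALP → QRY → BRV → TOR: 20+25+22+21 = 88
GRN → ALP → SUM → BRV → TOR: 20+16+10+21 = 67
Cheapest is GRN → ALP → SUM → BRV → TOR at 67 min.

67 min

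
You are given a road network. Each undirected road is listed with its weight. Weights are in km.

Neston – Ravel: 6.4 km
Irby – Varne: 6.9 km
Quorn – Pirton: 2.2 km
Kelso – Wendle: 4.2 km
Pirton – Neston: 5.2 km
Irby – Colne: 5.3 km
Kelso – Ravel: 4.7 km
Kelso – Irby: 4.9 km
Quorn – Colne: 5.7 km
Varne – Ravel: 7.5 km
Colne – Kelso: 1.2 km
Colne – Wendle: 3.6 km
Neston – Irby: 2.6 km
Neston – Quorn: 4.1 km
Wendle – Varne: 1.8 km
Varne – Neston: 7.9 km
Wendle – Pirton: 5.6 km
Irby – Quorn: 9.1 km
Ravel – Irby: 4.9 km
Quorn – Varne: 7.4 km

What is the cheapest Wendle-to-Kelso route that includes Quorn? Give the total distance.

Best Wendle to Quorn: Wendle–Pirton–Quorn costing 7.8
Best Quorn to Kelso: Quorn–Colne–Kelso costing 6.9
Total via Quorn: 7.8 + 6.9 = 14.7 km.

14.7 km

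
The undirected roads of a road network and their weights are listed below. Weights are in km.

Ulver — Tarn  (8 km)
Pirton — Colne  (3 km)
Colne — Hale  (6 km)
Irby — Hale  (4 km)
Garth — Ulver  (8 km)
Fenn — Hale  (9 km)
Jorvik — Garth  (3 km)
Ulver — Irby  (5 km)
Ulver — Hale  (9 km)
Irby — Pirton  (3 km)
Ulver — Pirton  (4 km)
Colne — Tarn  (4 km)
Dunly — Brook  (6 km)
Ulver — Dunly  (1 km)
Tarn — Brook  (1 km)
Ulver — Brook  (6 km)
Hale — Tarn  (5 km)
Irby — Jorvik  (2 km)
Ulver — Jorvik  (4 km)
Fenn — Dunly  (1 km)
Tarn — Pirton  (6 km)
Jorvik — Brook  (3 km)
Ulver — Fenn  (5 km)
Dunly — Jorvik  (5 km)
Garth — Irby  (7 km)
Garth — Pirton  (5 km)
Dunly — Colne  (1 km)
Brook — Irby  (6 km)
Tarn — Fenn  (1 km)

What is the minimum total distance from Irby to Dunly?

6 km

Running Dijkstra from Irby:
Irby: 0
Jorvik: 2  (via Irby)
Pirton: 3  (via Irby)
Hale: 4  (via Irby)
Brook: 5  (via Jorvik)
Garth: 5  (via Jorvik)
Ulver: 5  (via Irby)
Dunly: 6  (via Ulver)
Shortest route: Irby → Ulver → Dunly = 6 km.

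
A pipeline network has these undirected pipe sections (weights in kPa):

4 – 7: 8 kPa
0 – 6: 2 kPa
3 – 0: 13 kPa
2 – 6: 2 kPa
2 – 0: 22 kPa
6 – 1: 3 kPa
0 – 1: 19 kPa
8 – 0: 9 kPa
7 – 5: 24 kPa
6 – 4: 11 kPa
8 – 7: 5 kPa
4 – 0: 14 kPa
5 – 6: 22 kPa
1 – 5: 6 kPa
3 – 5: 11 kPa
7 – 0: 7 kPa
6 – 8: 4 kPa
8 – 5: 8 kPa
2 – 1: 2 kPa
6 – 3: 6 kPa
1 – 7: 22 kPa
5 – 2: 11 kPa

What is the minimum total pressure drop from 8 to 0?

Settle nodes by increasing distance from 8:
8: 0
6: 4  (via 8)
7: 5  (via 8)
0: 6  (via 6)
Shortest route: 8 → 6 → 0 = 6 kPa.

6 kPa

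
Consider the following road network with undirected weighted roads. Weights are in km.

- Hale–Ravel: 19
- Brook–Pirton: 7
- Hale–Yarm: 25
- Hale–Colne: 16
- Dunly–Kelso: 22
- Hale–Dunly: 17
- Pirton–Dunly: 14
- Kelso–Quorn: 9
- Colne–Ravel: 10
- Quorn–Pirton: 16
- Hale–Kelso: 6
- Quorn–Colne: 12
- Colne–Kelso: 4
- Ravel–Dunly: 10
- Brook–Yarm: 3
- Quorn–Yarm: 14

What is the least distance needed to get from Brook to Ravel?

31 km

Candidate routes:
Brook - Yarm - Quorn - Kelso - Colne - Ravel: 3+14+9+4+10 = 40
Brook - Pirton - Quorn - Colne - Ravel: 7+16+12+10 = 45
Brook - Yarm - Quorn - Colne - Ravel: 3+14+12+10 = 39
Brook - Pirton - Dunly - Ravel: 7+14+10 = 31
The minimum is 31 km via Brook - Pirton - Dunly - Ravel.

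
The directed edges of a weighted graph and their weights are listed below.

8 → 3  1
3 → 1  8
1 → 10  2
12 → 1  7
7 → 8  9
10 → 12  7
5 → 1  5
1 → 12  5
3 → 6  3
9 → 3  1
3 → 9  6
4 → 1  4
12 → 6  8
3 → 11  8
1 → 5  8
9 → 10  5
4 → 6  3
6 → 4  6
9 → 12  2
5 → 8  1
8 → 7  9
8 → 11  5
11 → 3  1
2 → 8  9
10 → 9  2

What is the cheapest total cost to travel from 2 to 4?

19

Settle nodes by increasing distance from 2:
2: 0
8: 9  (via 2)
3: 10  (via 8)
6: 13  (via 3)
11: 14  (via 8)
9: 16  (via 3)
1: 18  (via 3)
7: 18  (via 8)
12: 18  (via 9)
4: 19  (via 6)
Shortest route: 2 → 8 → 3 → 6 → 4 = 19.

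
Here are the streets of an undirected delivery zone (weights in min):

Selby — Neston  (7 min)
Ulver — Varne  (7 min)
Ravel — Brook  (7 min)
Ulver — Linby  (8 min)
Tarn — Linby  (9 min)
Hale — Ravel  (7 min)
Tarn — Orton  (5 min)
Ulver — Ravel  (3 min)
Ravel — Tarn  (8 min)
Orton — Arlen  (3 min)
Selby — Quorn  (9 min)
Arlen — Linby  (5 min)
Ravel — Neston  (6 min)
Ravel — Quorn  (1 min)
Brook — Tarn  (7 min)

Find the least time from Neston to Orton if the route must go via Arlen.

Best Neston to Arlen: Neston–Ravel–Ulver–Linby–Arlen costing 22
Shortest Arlen→Orton: Arlen–Orton = 3
Total via Arlen: 22 + 3 = 25 min.

25 min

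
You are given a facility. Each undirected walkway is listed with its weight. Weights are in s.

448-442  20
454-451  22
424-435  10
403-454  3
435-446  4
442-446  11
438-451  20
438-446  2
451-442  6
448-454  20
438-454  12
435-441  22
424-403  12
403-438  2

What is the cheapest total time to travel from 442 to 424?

25 s

Shortest distances from 442:
442: 0
451: 6  (via 442)
446: 11  (via 442)
438: 13  (via 446)
403: 15  (via 438)
435: 15  (via 446)
454: 18  (via 403)
448: 20  (via 442)
424: 25  (via 435)
Shortest route: 442–446–435–424 = 25 s.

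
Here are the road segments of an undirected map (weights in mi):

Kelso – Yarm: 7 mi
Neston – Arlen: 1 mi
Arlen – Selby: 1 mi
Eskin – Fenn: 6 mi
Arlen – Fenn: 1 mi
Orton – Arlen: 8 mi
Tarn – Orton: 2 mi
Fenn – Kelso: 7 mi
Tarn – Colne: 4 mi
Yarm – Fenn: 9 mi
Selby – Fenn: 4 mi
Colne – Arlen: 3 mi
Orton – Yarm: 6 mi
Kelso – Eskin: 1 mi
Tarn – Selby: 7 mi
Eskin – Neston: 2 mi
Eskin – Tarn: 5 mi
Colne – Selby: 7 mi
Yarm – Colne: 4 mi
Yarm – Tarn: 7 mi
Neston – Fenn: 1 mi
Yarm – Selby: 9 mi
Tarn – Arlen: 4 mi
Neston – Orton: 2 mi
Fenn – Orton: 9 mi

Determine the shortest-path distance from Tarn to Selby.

5 mi

Shortest distances from Tarn:
Tarn: 0
Orton: 2  (via Tarn)
Neston: 4  (via Orton)
Arlen: 4  (via Tarn)
Colne: 4  (via Tarn)
Eskin: 5  (via Tarn)
Fenn: 5  (via Neston)
Selby: 5  (via Arlen)
Shortest route: Tarn–Arlen–Selby = 5 mi.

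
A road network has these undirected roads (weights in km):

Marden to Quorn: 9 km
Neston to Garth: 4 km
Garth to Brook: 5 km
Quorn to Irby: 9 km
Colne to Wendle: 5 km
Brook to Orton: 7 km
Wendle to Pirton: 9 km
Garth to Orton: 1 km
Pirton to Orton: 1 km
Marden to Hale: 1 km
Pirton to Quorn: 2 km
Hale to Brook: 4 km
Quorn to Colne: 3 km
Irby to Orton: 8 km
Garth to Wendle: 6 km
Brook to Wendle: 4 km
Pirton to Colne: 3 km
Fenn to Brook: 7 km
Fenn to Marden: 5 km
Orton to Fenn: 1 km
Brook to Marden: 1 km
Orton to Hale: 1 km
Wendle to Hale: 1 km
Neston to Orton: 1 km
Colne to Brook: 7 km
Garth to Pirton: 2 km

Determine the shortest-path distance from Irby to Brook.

11 km

Running Dijkstra from Irby:
Irby: 0
Orton: 8  (via Irby)
Quorn: 9  (via Irby)
Fenn: 9  (via Orton)
Hale: 9  (via Orton)
Garth: 9  (via Orton)
Pirton: 9  (via Orton)
Neston: 9  (via Orton)
Wendle: 10  (via Hale)
Marden: 10  (via Hale)
Brook: 11  (via Marden)
Shortest route: Irby → Orton → Hale → Marden → Brook = 11 km.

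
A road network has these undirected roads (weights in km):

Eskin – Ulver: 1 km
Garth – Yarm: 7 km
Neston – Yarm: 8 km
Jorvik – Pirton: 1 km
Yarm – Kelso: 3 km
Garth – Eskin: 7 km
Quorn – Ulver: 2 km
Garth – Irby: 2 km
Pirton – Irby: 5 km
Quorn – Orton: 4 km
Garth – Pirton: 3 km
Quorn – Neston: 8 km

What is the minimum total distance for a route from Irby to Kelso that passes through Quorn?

Shortest Irby→Quorn: Irby–Garth–Eskin–Ulver–Quorn = 12
Shortest Quorn→Kelso: Quorn–Neston–Yarm–Kelso = 19
Total via Quorn: 12 + 19 = 31 km.

31 km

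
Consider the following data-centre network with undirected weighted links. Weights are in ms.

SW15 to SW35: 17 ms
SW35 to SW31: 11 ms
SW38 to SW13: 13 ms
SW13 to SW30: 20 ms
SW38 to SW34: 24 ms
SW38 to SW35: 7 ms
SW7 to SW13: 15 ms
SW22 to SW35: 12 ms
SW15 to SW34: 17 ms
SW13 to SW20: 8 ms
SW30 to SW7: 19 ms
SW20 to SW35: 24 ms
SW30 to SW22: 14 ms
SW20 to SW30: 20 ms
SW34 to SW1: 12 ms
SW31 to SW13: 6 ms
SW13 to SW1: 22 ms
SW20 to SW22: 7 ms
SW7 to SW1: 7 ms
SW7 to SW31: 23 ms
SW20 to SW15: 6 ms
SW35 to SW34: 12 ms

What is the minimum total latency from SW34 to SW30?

Enumerating some paths:
SW34–SW1–SW7–SW30: 12+7+19 = 38
SW34–SW15–SW20–SW30: 17+6+20 = 43
Cheapest is SW34–SW1–SW7–SW30 at 38 ms.

38 ms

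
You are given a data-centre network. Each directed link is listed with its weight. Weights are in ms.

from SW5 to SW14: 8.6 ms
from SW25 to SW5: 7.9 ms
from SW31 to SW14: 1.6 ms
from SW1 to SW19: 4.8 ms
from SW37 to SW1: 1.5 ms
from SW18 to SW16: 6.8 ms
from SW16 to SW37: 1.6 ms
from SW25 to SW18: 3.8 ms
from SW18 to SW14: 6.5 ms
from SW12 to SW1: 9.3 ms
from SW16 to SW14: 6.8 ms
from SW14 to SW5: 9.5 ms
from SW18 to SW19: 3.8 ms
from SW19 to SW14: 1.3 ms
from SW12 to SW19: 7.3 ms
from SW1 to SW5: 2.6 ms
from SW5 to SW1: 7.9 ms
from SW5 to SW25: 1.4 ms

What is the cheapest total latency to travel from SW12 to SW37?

Candidate routes:
SW12 → SW19 → SW14 → SW5 → SW25 → SW18 → SW16 → SW37: 7.3+1.3+9.5+1.4+3.8+6.8+1.6 = 31.7
SW12 → SW1 → SW5 → SW25 → SW18 → SW16 → SW37: 9.3+2.6+1.4+3.8+6.8+1.6 = 25.5
Cheapest is SW12 → SW1 → SW5 → SW25 → SW18 → SW16 → SW37 at 25.5 ms.

25.5 ms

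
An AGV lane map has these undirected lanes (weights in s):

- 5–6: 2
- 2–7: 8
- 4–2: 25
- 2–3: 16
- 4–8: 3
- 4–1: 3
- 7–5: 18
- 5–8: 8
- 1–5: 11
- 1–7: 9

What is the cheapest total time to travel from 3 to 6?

44 s

Shortest distances from 3:
3: 0
2: 16  (via 3)
7: 24  (via 2)
1: 33  (via 7)
4: 36  (via 1)
8: 39  (via 4)
5: 42  (via 7)
6: 44  (via 5)
Shortest route: 3–2–7–5–6 = 44 s.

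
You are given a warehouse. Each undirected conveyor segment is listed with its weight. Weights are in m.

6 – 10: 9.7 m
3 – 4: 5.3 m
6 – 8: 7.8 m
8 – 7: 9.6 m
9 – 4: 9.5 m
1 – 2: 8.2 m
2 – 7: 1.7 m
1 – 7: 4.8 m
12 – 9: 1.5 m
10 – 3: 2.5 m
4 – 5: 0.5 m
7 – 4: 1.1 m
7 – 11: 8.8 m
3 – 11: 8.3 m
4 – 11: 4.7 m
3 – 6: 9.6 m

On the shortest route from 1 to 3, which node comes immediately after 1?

Enumerating some paths:
1–7–4–3: 4.8+1.1+5.3 = 11.2
1–2–7–4–3: 8.2+1.7+1.1+5.3 = 16.3
Cheapest is 1–7–4–3 at 11.2 m.
So from 1 the first move is to 7.

7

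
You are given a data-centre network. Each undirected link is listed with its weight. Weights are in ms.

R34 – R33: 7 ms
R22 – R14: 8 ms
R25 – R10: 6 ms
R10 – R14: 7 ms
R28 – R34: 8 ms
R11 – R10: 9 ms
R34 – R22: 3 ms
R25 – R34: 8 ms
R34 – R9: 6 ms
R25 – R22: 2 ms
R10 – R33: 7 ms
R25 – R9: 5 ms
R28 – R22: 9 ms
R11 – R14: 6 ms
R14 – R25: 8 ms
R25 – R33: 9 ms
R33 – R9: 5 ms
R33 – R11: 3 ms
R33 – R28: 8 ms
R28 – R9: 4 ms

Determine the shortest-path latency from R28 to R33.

Enumerating some paths:
R28 - R34 - R33: 8+7 = 15
R28 - R33: 8 = 8
R28 - R9 - R34 - R33: 4+6+7 = 17
R28 - R9 - R33: 4+5 = 9
The minimum is 8 ms via R28 - R33.

8 ms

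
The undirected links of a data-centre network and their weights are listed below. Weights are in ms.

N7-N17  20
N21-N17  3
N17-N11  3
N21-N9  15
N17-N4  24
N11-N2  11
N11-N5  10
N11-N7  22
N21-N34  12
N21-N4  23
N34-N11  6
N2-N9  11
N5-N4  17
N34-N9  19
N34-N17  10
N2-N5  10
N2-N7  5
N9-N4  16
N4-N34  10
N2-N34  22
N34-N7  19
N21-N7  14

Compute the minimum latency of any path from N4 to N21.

22 ms

Enumerating some paths:
N4–N21: 23 = 23
N4–N34–N21: 10+12 = 22
Cheapest is N4–N34–N21 at 22 ms.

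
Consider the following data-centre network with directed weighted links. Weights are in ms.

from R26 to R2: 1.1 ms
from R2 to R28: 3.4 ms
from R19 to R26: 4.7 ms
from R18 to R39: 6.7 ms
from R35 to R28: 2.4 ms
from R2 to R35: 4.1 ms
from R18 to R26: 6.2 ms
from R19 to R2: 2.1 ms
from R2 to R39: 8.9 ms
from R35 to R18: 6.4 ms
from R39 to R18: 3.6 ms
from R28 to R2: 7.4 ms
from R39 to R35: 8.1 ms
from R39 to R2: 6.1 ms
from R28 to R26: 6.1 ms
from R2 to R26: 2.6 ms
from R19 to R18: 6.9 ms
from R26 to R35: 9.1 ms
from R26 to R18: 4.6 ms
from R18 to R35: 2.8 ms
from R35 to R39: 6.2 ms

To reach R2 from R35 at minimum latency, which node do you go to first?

R28

Compare a few routes:
R35–R28–R2: 2.4+7.4 = 9.8
R35–R28–R26–R2: 2.4+6.1+1.1 = 9.6
R35–R39–R2: 6.2+6.1 = 12.3
The minimum is 9.6 ms via R35–R28–R26–R2.
So from R35 the first move is to R28.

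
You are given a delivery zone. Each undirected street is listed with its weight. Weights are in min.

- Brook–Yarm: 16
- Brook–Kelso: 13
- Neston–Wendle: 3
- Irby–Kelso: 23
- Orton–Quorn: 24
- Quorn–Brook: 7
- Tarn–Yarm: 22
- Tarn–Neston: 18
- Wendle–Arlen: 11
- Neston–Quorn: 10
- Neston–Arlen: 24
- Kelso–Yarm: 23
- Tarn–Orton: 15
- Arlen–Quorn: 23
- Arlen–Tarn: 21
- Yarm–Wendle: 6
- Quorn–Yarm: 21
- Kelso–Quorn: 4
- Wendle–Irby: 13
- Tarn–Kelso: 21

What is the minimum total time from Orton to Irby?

Settle nodes by increasing distance from Orton:
Orton: 0
Tarn: 15  (via Orton)
Quorn: 24  (via Orton)
Kelso: 28  (via Quorn)
Brook: 31  (via Quorn)
Neston: 33  (via Tarn)
Wendle: 36  (via Neston)
Arlen: 36  (via Tarn)
Yarm: 37  (via Tarn)
Irby: 49  (via Wendle)
Shortest route: Orton → Tarn → Neston → Wendle → Irby = 49 min.

49 min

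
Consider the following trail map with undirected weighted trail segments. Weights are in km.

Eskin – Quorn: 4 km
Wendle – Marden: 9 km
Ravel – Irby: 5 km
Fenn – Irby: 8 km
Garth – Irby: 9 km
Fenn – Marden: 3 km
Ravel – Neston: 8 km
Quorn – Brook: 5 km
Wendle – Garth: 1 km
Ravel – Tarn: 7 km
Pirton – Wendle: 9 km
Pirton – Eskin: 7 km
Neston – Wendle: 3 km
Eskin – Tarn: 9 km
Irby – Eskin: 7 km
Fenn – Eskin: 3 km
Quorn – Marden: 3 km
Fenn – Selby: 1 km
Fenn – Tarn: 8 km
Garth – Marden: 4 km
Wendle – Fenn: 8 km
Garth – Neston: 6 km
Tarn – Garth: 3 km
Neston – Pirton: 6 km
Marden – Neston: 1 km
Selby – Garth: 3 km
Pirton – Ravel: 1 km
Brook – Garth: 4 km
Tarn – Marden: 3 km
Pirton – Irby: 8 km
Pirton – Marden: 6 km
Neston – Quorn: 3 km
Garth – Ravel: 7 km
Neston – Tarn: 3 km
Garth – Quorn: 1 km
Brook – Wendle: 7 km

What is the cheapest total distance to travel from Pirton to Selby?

Compare a few routes:
Pirton → Neston → Marden → Fenn → Selby: 6+1+3+1 = 11
Pirton → Marden → Fenn → Selby: 6+3+1 = 10
Cheapest is Pirton → Marden → Fenn → Selby at 10 km.

10 km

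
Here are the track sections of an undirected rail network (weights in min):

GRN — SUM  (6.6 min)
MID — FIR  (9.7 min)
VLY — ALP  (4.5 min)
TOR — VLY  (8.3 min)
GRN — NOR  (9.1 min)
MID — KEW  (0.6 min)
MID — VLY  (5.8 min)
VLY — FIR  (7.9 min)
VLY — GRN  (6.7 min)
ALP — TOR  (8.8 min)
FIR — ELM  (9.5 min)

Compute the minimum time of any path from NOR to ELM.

33.2 min

Running Dijkstra from NOR:
NOR: 0
GRN: 9.1  (via NOR)
SUM: 15.7  (via GRN)
VLY: 15.8  (via GRN)
ALP: 20.3  (via VLY)
MID: 21.6  (via VLY)
KEW: 22.2  (via MID)
FIR: 23.7  (via VLY)
TOR: 24.1  (via VLY)
ELM: 33.2  (via FIR)
Shortest route: NOR → GRN → VLY → FIR → ELM = 33.2 min.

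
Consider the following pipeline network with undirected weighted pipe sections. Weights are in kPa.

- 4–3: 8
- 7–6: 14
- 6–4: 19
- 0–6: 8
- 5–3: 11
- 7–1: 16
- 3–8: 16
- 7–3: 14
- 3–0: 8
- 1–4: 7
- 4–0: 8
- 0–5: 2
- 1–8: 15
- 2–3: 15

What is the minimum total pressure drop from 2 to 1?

Compare a few routes:
2 → 3 → 0 → 4 → 1: 15+8+8+7 = 38
2 → 3 → 5 → 0 → 4 → 1: 15+11+2+8+7 = 43
2 → 3 → 4 → 1: 15+8+7 = 30
Cheapest is 2 → 3 → 4 → 1 at 30 kPa.

30 kPa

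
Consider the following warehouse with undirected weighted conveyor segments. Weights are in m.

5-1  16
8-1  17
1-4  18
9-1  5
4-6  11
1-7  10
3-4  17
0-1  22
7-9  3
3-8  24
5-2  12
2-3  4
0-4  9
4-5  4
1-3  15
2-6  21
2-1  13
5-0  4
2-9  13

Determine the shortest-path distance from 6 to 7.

Running Dijkstra from 6:
6: 0
4: 11  (via 6)
5: 15  (via 4)
0: 19  (via 5)
2: 21  (via 6)
3: 25  (via 2)
1: 29  (via 4)
9: 34  (via 2)
7: 37  (via 9)
Shortest route: 6–2–9–7 = 37 m.

37 m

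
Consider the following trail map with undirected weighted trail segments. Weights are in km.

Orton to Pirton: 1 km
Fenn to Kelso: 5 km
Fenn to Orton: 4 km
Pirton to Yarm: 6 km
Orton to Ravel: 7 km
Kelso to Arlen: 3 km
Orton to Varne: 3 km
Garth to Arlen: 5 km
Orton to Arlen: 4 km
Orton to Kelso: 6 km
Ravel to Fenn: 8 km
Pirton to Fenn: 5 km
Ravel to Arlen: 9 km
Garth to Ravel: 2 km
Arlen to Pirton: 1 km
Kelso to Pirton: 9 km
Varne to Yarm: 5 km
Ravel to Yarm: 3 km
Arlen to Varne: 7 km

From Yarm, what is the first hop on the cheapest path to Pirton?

Pirton

Compare a few routes:
Yarm–Varne–Orton–Pirton: 5+3+1 = 9
Yarm–Ravel–Garth–Arlen–Pirton: 3+2+5+1 = 11
Yarm–Pirton: 6 = 6
Cheapest is Yarm–Pirton at 6 km.
So from Yarm the first move is to Pirton.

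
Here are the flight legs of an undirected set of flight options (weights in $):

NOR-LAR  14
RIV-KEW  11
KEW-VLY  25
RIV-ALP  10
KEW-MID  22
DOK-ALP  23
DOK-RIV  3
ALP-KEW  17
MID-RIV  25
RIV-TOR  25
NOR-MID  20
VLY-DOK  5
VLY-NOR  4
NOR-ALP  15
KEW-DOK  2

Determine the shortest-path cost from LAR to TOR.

$51

Candidate routes:
LAR → NOR → VLY → DOK → KEW → RIV → TOR: 14+4+5+2+11+25 = 61
LAR → NOR → ALP → RIV → TOR: 14+15+10+25 = 64
LAR → NOR → VLY → DOK → RIV → TOR: 14+4+5+3+25 = 51
Cheapest is LAR → NOR → VLY → DOK → RIV → TOR at $51.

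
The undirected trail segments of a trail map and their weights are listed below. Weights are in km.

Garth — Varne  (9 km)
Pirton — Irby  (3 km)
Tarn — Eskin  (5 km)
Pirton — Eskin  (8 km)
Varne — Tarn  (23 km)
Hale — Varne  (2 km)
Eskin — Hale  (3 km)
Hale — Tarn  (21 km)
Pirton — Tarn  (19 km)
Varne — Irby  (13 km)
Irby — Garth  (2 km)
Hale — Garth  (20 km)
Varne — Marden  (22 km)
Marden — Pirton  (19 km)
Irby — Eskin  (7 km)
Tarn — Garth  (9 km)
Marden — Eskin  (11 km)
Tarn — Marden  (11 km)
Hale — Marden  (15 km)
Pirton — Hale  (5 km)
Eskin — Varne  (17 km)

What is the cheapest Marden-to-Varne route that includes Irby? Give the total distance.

28 km

Shortest Marden→Irby: Marden–Eskin–Irby = 18
Shortest Irby→Varne: Irby–Pirton–Hale–Varne = 10
Total via Irby: 18 + 10 = 28 km.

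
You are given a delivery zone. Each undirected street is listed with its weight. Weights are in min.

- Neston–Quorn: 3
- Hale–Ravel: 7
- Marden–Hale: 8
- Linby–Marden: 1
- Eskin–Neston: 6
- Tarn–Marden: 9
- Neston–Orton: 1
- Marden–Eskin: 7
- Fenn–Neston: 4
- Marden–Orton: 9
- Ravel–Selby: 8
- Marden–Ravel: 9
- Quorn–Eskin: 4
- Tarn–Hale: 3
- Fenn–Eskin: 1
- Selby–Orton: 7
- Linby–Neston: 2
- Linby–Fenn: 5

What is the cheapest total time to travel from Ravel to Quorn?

15 min

Settle nodes by increasing distance from Ravel:
Ravel: 0
Hale: 7  (via Ravel)
Selby: 8  (via Ravel)
Marden: 9  (via Ravel)
Tarn: 10  (via Hale)
Linby: 10  (via Marden)
Neston: 12  (via Linby)
Orton: 13  (via Neston)
Quorn: 15  (via Neston)
Shortest route: Ravel–Marden–Linby–Neston–Quorn = 15 min.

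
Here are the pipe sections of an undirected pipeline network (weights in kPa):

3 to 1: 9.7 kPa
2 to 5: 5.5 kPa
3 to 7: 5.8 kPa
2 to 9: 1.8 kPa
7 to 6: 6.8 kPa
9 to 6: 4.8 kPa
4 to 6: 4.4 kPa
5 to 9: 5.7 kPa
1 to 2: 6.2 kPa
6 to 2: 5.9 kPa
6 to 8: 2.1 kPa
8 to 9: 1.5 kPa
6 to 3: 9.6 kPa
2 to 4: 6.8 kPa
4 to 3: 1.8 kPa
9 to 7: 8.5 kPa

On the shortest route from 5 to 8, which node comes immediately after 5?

9

Candidate routes:
5 - 2 - 9 - 8: 5.5+1.8+1.5 = 8.8
5 - 9 - 6 - 8: 5.7+4.8+2.1 = 12.6
5 - 9 - 8: 5.7+1.5 = 7.2
The minimum is 7.2 kPa via 5 - 9 - 8.
So from 5 the first move is to 9.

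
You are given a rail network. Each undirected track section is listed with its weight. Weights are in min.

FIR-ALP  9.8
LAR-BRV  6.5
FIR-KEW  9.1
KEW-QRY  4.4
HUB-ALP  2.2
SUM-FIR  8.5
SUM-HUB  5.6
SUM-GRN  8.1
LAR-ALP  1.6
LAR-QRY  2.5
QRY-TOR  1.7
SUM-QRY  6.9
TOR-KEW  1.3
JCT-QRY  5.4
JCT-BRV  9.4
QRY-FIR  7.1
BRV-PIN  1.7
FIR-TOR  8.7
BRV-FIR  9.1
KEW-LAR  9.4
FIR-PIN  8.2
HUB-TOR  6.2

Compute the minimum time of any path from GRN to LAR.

17.5 min

Shortest distances from GRN:
GRN: 0
SUM: 8.1  (via GRN)
HUB: 13.7  (via SUM)
QRY: 15  (via SUM)
ALP: 15.9  (via HUB)
FIR: 16.6  (via SUM)
TOR: 16.7  (via QRY)
LAR: 17.5  (via QRY)
Shortest route: GRN → SUM → QRY → LAR = 17.5 min.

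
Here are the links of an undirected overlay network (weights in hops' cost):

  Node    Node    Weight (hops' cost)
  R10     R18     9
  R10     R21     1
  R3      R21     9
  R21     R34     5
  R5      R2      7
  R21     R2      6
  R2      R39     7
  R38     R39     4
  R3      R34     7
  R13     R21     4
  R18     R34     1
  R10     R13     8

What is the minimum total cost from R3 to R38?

Candidate routes:
R3 → R34 → R18 → R10 → R21 → R2 → R39 → R38: 7+1+9+1+6+7+4 = 35
R3 → R21 → R2 → R39 → R38: 9+6+7+4 = 26
R3 → R34 → R21 → R2 → R39 → R38: 7+5+6+7+4 = 29
Cheapest is R3 → R21 → R2 → R39 → R38 at 26 hops' cost.

26 hops' cost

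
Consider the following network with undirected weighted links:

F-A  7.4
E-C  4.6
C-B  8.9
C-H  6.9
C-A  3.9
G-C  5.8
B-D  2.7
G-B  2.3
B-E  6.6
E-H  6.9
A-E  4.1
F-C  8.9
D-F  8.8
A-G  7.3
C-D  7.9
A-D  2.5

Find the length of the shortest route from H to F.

15.8

Candidate routes:
H → C → F: 6.9+8.9 = 15.8
H → E → A → F: 6.9+4.1+7.4 = 18.4
H → E → C → F: 6.9+4.6+8.9 = 20.4
H → C → A → F: 6.9+3.9+7.4 = 18.2
Cheapest is H → C → F at 15.8.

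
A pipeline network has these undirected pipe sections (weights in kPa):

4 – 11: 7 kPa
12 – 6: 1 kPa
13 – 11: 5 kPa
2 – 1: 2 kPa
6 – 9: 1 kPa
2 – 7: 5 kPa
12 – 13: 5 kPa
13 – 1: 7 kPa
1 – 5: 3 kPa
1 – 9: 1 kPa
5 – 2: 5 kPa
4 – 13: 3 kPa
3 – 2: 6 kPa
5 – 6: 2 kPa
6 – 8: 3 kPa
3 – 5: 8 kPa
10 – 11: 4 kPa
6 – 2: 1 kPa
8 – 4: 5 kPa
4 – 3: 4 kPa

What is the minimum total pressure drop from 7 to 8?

9 kPa

Enumerating some paths:
7 - 2 - 1 - 9 - 6 - 8: 5+2+1+1+3 = 12
7 - 2 - 1 - 5 - 6 - 8: 5+2+3+2+3 = 15
7 - 2 - 5 - 6 - 8: 5+5+2+3 = 15
7 - 2 - 6 - 8: 5+1+3 = 9
Cheapest is 7 - 2 - 6 - 8 at 9 kPa.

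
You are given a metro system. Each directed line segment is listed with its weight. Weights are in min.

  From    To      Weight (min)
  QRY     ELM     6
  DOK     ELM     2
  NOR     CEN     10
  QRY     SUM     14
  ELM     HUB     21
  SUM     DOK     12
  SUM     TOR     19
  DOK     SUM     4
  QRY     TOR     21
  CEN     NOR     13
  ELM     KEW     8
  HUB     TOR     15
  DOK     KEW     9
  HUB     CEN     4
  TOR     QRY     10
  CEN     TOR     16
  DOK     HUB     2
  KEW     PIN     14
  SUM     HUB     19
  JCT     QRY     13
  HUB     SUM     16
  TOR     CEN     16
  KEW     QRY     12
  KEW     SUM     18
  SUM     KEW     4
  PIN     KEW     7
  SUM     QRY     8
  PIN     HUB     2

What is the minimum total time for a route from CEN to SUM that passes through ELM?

Shortest CEN→ELM: CEN → TOR → QRY → ELM = 32
Shortest ELM→SUM: ELM → KEW → SUM = 26
Total via ELM: 32 + 26 = 58 min.

58 min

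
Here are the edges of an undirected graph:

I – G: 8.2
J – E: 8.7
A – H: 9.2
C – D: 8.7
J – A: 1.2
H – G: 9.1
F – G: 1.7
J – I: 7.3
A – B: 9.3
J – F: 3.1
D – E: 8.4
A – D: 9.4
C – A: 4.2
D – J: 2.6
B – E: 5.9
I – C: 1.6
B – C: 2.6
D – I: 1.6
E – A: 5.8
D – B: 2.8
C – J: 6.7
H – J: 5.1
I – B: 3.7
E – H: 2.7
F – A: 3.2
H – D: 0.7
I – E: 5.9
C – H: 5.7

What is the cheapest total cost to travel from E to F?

Settle nodes by increasing distance from E:
E: 0
H: 2.7  (via E)
D: 3.4  (via H)
I: 5  (via D)
A: 5.8  (via E)
B: 5.9  (via E)
J: 6  (via D)
C: 6.6  (via I)
F: 9  (via A)
Shortest route: E → A → F = 9.

9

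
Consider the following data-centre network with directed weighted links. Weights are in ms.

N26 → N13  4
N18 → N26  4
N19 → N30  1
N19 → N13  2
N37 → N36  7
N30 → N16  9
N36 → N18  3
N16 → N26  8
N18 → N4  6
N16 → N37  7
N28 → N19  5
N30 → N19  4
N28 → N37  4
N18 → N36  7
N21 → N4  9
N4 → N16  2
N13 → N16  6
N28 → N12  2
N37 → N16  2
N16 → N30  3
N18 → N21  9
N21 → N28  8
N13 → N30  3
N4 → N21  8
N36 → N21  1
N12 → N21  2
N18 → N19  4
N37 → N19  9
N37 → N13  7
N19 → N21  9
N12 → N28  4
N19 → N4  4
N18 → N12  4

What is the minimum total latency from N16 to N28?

Running Dijkstra from N16:
N16: 0
N30: 3  (via N16)
N19: 7  (via N30)
N37: 7  (via N16)
N26: 8  (via N16)
N13: 9  (via N19)
N4: 11  (via N19)
N36: 14  (via N37)
N21: 15  (via N36)
N18: 17  (via N36)
N12: 21  (via N18)
N28: 23  (via N21)
Shortest route: N16 → N37 → N36 → N21 → N28 = 23 ms.

23 ms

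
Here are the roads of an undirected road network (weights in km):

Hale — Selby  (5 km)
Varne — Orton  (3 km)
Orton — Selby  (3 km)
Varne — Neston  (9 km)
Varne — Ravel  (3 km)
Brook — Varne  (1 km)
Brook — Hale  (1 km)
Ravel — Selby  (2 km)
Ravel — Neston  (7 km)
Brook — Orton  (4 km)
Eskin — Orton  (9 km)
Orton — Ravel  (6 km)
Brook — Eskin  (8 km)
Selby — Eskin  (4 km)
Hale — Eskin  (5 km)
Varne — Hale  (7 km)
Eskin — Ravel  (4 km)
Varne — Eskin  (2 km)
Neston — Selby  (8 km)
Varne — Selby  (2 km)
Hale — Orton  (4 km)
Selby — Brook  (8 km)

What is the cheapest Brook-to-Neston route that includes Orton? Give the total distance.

Shortest Brook→Orton: Brook–Orton = 4
Best Orton to Neston: Orton–Selby–Neston costing 11
Total via Orton: 4 + 11 = 15 km.

15 km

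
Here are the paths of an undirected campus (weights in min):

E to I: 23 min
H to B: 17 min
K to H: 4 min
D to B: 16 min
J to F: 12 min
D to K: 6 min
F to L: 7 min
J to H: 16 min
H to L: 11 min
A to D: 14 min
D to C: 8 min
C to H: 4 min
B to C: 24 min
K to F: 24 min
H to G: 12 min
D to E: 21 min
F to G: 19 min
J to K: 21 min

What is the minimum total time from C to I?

Settle nodes by increasing distance from C:
C: 0
H: 4  (via C)
D: 8  (via C)
K: 8  (via H)
L: 15  (via H)
G: 16  (via H)
J: 20  (via H)
B: 21  (via H)
A: 22  (via D)
F: 22  (via L)
E: 29  (via D)
I: 52  (via E)
Shortest route: C → D → E → I = 52 min.

52 min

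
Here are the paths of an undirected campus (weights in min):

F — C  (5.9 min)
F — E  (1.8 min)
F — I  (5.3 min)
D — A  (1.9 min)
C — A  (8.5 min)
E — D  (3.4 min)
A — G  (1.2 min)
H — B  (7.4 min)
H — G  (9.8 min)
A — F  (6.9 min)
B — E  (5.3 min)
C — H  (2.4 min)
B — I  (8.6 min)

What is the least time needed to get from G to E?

Shortest distances from G:
G: 0
A: 1.2  (via G)
D: 3.1  (via A)
E: 6.5  (via D)
Shortest route: G → A → D → E = 6.5 min.

6.5 min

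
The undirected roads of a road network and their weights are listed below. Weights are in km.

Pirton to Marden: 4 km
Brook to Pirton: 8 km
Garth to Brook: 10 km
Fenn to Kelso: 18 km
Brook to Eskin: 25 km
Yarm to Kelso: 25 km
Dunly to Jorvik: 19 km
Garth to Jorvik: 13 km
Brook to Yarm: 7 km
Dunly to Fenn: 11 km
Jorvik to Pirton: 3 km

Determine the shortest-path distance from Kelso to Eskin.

57 km

Running Dijkstra from Kelso:
Kelso: 0
Fenn: 18  (via Kelso)
Yarm: 25  (via Kelso)
Dunly: 29  (via Fenn)
Brook: 32  (via Yarm)
Pirton: 40  (via Brook)
Garth: 42  (via Brook)
Jorvik: 43  (via Pirton)
Marden: 44  (via Pirton)
Eskin: 57  (via Brook)
Shortest route: Kelso–Yarm–Brook–Eskin = 57 km.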